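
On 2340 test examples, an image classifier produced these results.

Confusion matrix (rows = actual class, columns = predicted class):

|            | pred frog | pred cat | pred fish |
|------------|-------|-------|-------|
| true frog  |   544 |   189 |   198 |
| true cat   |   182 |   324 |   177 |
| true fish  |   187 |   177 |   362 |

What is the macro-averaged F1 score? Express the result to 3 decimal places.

0.519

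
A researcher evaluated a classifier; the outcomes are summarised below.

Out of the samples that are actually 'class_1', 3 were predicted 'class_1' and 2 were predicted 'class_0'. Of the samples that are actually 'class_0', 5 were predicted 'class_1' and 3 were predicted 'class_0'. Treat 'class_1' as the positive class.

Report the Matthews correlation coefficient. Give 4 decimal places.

MCC = (TP·TN − FP·FN) / √((TP+FP)(TP+FN)(TN+FP)(TN+FN))
Numerator = 3·3 − 5·2 = -1
Denominator = √(8·5·8·5) = √1600 = 40.0000
MCC = -1 / 40.0000 = -0.0250

-0.0250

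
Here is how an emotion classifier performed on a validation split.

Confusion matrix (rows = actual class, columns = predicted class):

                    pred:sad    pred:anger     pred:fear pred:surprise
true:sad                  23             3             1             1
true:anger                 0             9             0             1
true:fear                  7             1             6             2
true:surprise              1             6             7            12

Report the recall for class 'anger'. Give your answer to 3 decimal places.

0.900

Take TP from the diagonal, FP from the rest of the 'anger' prediction marginal, FN from the rest of the 'anger' actual marginal.
recall = TP/(TP+FN).
anger: TP=9, FN=0+0+1=1 → 9/10 = 0.9000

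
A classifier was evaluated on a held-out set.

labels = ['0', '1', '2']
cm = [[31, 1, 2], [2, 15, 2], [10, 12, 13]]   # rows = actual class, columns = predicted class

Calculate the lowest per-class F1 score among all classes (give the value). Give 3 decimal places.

Per-class F1 score (2·TP/(2·TP+FP+FN)):
  0: TP=31, FP=2+10=12, FN=1+2=3 → 62/77 = 0.8052
  1: TP=15, FP=1+12=13, FN=2+2=4 → 30/47 = 0.6383
  2: TP=13, FP=2+2=4, FN=10+12=22 → 26/52 = 0.5000
Lowest is class '2' with F1 score = 0.500.

0.500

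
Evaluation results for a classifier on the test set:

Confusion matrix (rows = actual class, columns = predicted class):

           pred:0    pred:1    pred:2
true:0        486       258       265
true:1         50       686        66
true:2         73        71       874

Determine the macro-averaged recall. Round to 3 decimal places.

0.732

Per-class recall (TP/(TP+FN)):
  0: TP=486, FN=258+265=523 → 486/1009 = 0.4817
  1: TP=686, FN=50+66=116 → 686/802 = 0.8554
  2: TP=874, FN=73+71=144 → 874/1018 = 0.8585
Macro-recall = mean = (0.4817 + 0.8554 + 0.8585) / 3 = 0.732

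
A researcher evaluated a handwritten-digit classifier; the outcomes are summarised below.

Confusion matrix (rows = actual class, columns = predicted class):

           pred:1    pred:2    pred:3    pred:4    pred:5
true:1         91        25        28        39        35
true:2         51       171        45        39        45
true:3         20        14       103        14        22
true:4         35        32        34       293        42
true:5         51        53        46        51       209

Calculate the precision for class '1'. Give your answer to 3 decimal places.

0.367

One-vs-rest for '1': TP = diagonal; FP = other classes predicted '1'; FN = '1' predicted as other.
precision = TP/(TP+FP).
1: TP=91, FP=51+20+35+51=157 → 91/248 = 0.3669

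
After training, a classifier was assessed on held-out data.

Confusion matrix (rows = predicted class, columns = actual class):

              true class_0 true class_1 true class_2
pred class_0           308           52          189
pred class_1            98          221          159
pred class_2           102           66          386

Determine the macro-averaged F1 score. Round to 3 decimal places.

Per-class F1 score (2·TP/(2·TP+FP+FN)):
  class_0: TP=308, FP=52+189=241, FN=98+102=200 → 616/1057 = 0.5828
  class_1: TP=221, FP=98+159=257, FN=52+66=118 → 442/817 = 0.5410
  class_2: TP=386, FP=102+66=168, FN=189+159=348 → 772/1288 = 0.5994
Macro-F1 score = mean = (0.5828 + 0.5410 + 0.5994) / 3 = 0.574

0.574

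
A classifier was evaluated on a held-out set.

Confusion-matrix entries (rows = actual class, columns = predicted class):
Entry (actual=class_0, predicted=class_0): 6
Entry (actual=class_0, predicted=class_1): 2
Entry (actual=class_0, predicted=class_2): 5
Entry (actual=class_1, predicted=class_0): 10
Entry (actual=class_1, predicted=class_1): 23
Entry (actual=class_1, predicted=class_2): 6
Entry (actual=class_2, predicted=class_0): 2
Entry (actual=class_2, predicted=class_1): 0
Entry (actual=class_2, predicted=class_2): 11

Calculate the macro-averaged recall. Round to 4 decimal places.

0.6325

Per-class recall (TP/(TP+FN)):
  class_0: TP=6, FN=2+5=7 → 6/13 = 0.46154
  class_1: TP=23, FN=10+6=16 → 23/39 = 0.58974
  class_2: TP=11, FN=2+0=2 → 11/13 = 0.84615
Macro-recall = mean = (0.46154 + 0.58974 + 0.84615) / 3 = 0.6325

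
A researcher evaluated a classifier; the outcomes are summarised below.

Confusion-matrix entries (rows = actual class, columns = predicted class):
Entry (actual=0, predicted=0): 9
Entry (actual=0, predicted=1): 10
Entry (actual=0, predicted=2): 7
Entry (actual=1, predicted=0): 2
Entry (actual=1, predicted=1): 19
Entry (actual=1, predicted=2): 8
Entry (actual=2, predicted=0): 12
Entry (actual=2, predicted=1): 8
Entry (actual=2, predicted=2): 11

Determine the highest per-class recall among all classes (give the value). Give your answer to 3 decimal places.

0.655

Per-class recall (TP/(TP+FN)):
  0: TP=9, FN=10+7=17 → 9/26 = 0.3462
  1: TP=19, FN=2+8=10 → 19/29 = 0.6552
  2: TP=11, FN=12+8=20 → 11/31 = 0.3548
Highest is class '1' with recall = 0.655.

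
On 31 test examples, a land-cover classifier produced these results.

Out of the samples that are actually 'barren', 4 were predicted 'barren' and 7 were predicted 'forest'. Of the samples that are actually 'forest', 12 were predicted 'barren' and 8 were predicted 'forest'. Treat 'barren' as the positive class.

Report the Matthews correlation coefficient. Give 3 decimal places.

-0.226

MCC = (TP·TN − FP·FN) / √((TP+FP)(TP+FN)(TN+FP)(TN+FN))
Numerator = 4·8 − 12·7 = -52
Denominator = √(16·11·20·15) = √52800 = 229.7825
MCC = -52 / 229.7825 = -0.226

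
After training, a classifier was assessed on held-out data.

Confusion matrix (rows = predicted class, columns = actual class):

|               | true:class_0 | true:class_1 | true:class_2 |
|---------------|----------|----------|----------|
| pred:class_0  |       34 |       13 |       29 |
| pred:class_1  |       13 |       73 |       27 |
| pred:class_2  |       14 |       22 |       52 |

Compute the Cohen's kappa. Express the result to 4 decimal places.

0.3513

Observed agreement pₒ = trace/N = 159/277 = 0.57401
Expected agreement pₑ = Σ (rowᵢ·colᵢ)/N² = (61·76 + 108·113 + 108·88)/277² = 0.34334
κ = (pₒ − pₑ)/(1 − pₑ) = (0.57401 − 0.34334)/(1 − 0.34334) = 0.3513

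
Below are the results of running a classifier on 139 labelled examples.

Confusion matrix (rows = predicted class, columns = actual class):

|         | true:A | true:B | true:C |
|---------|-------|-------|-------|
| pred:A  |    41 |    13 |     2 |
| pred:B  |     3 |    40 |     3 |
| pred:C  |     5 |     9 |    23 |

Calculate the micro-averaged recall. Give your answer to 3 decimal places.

0.748

Micro-averaging pools counts across classes: ΣTP=104, ΣFP=35, ΣFN=35.
Micro-recall = TP/(TP+FN) on pooled counts = 0.748 (equals overall accuracy in single-label multiclass).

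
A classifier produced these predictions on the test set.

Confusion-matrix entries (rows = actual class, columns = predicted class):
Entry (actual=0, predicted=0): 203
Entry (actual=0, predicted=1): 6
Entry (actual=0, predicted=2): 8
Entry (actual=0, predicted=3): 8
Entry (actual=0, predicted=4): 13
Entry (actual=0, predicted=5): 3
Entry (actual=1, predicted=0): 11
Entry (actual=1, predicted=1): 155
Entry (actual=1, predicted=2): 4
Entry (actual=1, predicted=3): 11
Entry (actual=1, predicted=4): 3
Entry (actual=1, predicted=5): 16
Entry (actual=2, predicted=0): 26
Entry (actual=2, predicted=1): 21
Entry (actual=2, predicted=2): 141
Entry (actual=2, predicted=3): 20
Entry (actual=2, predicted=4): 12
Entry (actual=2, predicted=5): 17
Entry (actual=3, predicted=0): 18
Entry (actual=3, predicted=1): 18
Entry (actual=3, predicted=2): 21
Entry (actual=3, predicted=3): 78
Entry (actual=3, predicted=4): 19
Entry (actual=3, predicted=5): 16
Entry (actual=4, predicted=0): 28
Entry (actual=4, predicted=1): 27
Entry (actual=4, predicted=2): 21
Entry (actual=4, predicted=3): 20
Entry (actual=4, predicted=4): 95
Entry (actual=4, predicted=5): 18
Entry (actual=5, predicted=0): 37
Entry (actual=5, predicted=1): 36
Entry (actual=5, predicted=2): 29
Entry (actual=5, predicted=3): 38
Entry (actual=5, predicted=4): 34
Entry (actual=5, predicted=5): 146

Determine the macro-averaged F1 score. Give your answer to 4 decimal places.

Per-class F1 score (2·TP/(2·TP+FP+FN)):
  0: TP=203, FP=11+26+18+28+37=120, FN=6+8+8+13+3=38 → 406/564 = 0.71986
  1: TP=155, FP=6+21+18+27+36=108, FN=11+4+11+3+16=45 → 310/463 = 0.66955
  2: TP=141, FP=8+4+21+21+29=83, FN=26+21+20+12+17=96 → 282/461 = 0.61171
  3: TP=78, FP=8+11+20+20+38=97, FN=18+18+21+19+16=92 → 156/345 = 0.45217
  4: TP=95, FP=13+3+12+19+34=81, FN=28+27+21+20+18=114 → 190/385 = 0.49351
  5: TP=146, FP=3+16+17+16+18=70, FN=37+36+29+38+34=174 → 292/536 = 0.54478
Macro-F1 score = mean = (0.71986 + 0.66955 + 0.61171 + 0.45217 + 0.49351 + 0.54478) / 6 = 0.5819

0.5819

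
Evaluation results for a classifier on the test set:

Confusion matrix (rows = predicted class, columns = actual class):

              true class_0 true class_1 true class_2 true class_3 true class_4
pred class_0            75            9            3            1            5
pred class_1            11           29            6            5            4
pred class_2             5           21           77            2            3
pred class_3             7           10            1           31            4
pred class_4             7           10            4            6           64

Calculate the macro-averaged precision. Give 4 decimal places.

0.6670

Per-class precision (TP/(TP+FP)):
  class_0: TP=75, FP=9+3+1+5=18 → 75/93 = 0.80645
  class_1: TP=29, FP=11+6+5+4=26 → 29/55 = 0.52727
  class_2: TP=77, FP=5+21+2+3=31 → 77/108 = 0.71296
  class_3: TP=31, FP=7+10+1+4=22 → 31/53 = 0.58491
  class_4: TP=64, FP=7+10+4+6=27 → 64/91 = 0.70330
Macro-precision = mean = (0.80645 + 0.52727 + 0.71296 + 0.58491 + 0.70330) / 5 = 0.6670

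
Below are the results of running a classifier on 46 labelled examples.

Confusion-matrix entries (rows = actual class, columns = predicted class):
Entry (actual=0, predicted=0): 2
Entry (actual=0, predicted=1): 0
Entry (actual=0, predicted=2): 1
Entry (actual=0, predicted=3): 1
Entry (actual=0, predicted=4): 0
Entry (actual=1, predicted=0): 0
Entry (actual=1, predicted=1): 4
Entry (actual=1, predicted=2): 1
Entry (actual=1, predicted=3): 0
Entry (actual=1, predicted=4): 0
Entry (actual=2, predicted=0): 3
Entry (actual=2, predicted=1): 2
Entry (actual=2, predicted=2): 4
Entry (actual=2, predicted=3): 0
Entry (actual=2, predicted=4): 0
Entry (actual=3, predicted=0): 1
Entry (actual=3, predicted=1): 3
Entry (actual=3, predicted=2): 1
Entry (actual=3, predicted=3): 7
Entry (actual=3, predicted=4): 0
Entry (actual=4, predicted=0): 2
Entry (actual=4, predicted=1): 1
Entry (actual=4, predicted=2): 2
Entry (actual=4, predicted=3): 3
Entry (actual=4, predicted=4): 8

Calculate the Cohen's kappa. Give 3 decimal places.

Observed agreement pₒ = trace/N = 25/46 = 0.5435
Expected agreement pₑ = Σ (rowᵢ·colᵢ)/N² = (4·8 + 5·10 + 9·9 + 12·11 + 16·8)/46² = 0.1999
κ = (pₒ − pₑ)/(1 − pₑ) = (0.5435 − 0.1999)/(1 − 0.1999) = 0.429

0.429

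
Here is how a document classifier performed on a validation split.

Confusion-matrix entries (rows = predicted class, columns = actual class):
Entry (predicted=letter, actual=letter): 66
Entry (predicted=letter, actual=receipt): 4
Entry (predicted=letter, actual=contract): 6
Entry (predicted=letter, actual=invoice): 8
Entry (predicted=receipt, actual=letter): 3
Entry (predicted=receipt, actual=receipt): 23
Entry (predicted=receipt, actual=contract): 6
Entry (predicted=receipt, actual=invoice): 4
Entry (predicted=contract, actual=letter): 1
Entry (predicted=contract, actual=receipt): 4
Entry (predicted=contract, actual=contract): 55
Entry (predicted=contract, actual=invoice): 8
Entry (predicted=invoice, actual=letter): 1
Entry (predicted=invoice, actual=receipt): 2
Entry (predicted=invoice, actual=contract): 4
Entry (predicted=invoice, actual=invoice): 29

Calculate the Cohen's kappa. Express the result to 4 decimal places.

0.6864

Observed agreement pₒ = trace/N = 173/224 = 0.77232
Expected agreement pₑ = Σ (rowᵢ·colᵢ)/N² = (71·84 + 33·36 + 71·68 + 49·36)/224² = 0.27392
κ = (pₒ − pₑ)/(1 − pₑ) = (0.77232 − 0.27392)/(1 − 0.27392) = 0.6864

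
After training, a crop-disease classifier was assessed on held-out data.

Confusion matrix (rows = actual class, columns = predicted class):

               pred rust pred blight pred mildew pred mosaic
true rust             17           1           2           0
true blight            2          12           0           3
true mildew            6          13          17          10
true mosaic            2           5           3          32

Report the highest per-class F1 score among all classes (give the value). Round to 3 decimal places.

0.736

Per-class F1 score (2·TP/(2·TP+FP+FN)):
  rust: TP=17, FP=2+6+2=10, FN=1+2+0=3 → 34/47 = 0.7234
  blight: TP=12, FP=1+13+5=19, FN=2+0+3=5 → 24/48 = 0.5000
  mildew: TP=17, FP=2+0+3=5, FN=6+13+10=29 → 34/68 = 0.5000
  mosaic: TP=32, FP=0+3+10=13, FN=2+5+3=10 → 64/87 = 0.7356
Highest is class 'mosaic' with F1 score = 0.736.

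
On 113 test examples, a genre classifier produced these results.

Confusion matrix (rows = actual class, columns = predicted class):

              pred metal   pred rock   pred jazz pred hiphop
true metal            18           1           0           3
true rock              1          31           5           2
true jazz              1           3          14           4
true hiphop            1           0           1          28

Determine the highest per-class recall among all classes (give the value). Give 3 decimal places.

0.933

Per-class recall (TP/(TP+FN)):
  metal: TP=18, FN=1+0+3=4 → 18/22 = 0.8182
  rock: TP=31, FN=1+5+2=8 → 31/39 = 0.7949
  jazz: TP=14, FN=1+3+4=8 → 14/22 = 0.6364
  hiphop: TP=28, FN=1+0+1=2 → 28/30 = 0.9333
Highest is class 'hiphop' with recall = 0.933.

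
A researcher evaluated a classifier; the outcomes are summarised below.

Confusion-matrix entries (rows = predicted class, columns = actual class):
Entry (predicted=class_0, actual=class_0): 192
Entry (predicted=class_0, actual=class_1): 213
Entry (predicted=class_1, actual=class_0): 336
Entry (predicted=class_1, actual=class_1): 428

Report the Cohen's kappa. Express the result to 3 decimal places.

Observed agreement pₒ = trace/N = 620/1169 = 0.5304
Expected agreement pₑ = Σ (rowᵢ·colᵢ)/N² = (528·405 + 641·764)/1169² = 0.5148
κ = (pₒ − pₑ)/(1 − pₑ) = (0.5304 − 0.5148)/(1 − 0.5148) = 0.032

0.032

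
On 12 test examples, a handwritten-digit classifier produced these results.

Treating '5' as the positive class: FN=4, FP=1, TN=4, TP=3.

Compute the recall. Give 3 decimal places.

Recall = TP/(TP+FN) = 3/(3+4) = 3/7 = 0.429

0.429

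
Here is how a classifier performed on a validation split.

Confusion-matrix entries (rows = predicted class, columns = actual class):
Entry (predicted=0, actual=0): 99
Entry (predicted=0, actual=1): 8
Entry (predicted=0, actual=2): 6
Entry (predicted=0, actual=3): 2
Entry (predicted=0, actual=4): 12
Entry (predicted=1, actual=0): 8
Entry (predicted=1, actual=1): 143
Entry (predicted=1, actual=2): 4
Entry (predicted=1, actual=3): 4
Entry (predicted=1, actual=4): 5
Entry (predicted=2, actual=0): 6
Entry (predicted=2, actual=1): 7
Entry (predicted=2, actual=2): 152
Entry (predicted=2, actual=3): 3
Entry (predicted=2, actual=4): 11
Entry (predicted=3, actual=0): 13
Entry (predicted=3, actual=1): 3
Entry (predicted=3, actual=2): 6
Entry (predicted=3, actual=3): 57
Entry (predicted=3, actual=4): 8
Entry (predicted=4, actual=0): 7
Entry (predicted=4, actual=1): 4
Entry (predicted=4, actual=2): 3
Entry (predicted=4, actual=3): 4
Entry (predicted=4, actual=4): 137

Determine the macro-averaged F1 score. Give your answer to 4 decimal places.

0.8122

Per-class F1 score (2·TP/(2·TP+FP+FN)):
  0: TP=99, FP=8+6+2+12=28, FN=8+6+13+7=34 → 198/260 = 0.76154
  1: TP=143, FP=8+4+4+5=21, FN=8+7+3+4=22 → 286/329 = 0.86930
  2: TP=152, FP=6+7+3+11=27, FN=6+4+6+3=19 → 304/350 = 0.86857
  3: TP=57, FP=13+3+6+8=30, FN=2+4+3+4=13 → 114/157 = 0.72611
  4: TP=137, FP=7+4+3+4=18, FN=12+5+11+8=36 → 274/328 = 0.83537
Macro-F1 score = mean = (0.76154 + 0.86930 + 0.86857 + 0.72611 + 0.83537) / 5 = 0.8122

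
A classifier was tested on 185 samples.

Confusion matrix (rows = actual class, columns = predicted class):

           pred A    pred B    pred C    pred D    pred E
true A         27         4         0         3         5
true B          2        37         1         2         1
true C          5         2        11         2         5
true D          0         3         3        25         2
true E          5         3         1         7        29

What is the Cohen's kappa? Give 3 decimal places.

0.617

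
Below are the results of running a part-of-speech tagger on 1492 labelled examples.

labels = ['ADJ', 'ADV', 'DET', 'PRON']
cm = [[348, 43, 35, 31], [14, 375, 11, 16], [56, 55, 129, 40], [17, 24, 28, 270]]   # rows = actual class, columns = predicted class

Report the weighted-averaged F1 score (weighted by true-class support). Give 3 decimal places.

0.745

Per-class F1 score (2·TP/(2·TP+FP+FN)):
  ADJ: TP=348, FP=14+56+17=87, FN=43+35+31=109 → 696/892 = 0.7803
  ADV: TP=375, FP=43+55+24=122, FN=14+11+16=41 → 750/913 = 0.8215
  DET: TP=129, FP=35+11+28=74, FN=56+55+40=151 → 258/483 = 0.5342
  PRON: TP=270, FP=31+16+40=87, FN=17+24+28=69 → 540/696 = 0.7759
Weighted-F1 score = Σ (supportᵢ/N)·F1 scoreᵢ with N=1492: (457/1492)·0.7803 + (416/1492)·0.8215 + (280/1492)·0.5342 + (339/1492)·0.7759 = 0.745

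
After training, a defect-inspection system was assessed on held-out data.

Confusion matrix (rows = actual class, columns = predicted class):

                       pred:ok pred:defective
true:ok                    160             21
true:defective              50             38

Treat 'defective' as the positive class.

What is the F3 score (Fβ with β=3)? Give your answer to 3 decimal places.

Fβ = (1+β²)·TP / ((1+β²)·TP + β²·FN + FP), with β²=9
= 10·38 / (10·38 + 9·50 + 21) = 0.447

0.447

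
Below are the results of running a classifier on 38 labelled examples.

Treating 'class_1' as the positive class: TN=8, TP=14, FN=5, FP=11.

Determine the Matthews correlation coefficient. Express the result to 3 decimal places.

0.166

MCC = (TP·TN − FP·FN) / √((TP+FP)(TP+FN)(TN+FP)(TN+FN))
Numerator = 14·8 − 11·5 = 57
Denominator = √(25·19·19·13) = √117325 = 342.5274
MCC = 57 / 342.5274 = 0.166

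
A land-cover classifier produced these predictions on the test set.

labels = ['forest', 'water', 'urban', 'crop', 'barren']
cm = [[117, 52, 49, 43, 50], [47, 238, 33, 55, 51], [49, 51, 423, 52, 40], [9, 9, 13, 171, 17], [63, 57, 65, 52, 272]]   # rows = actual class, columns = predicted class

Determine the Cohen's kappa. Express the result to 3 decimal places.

Observed agreement pₒ = trace/N = 1221/2078 = 0.5876
Expected agreement pₑ = Σ (rowᵢ·colᵢ)/N² = (311·285 + 424·407 + 615·583 + 219·373 + 509·430)/2078² = 0.2131
κ = (pₒ − pₑ)/(1 − pₑ) = (0.5876 − 0.2131)/(1 − 0.2131) = 0.476

0.476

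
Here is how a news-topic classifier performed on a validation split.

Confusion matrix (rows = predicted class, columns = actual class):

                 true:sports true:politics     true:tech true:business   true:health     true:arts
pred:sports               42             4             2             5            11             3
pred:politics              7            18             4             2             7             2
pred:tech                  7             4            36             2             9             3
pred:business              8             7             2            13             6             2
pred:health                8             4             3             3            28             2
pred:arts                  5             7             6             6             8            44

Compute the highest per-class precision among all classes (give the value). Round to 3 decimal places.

0.627

Per-class precision (TP/(TP+FP)):
  sports: TP=42, FP=4+2+5+11+3=25 → 42/67 = 0.6269
  politics: TP=18, FP=7+4+2+7+2=22 → 18/40 = 0.4500
  tech: TP=36, FP=7+4+2+9+3=25 → 36/61 = 0.5902
  business: TP=13, FP=8+7+2+6+2=25 → 13/38 = 0.3421
  health: TP=28, FP=8+4+3+3+2=20 → 28/48 = 0.5833
  arts: TP=44, FP=5+7+6+6+8=32 → 44/76 = 0.5789
Highest is class 'sports' with precision = 0.627.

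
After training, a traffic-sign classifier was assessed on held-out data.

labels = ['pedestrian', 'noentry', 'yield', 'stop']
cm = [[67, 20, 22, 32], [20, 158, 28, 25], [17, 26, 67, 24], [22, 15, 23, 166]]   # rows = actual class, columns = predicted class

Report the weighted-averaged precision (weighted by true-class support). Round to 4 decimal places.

0.6252

Per-class precision (TP/(TP+FP)):
  pedestrian: TP=67, FP=20+17+22=59 → 67/126 = 0.53175
  noentry: TP=158, FP=20+26+15=61 → 158/219 = 0.72146
  yield: TP=67, FP=22+28+23=73 → 67/140 = 0.47857
  stop: TP=166, FP=32+25+24=81 → 166/247 = 0.67206
Weighted-precision = Σ (supportᵢ/N)·precisionᵢ with N=732: (141/732)·0.53175 + (231/732)·0.72146 + (134/732)·0.47857 + (226/732)·0.67206 = 0.6252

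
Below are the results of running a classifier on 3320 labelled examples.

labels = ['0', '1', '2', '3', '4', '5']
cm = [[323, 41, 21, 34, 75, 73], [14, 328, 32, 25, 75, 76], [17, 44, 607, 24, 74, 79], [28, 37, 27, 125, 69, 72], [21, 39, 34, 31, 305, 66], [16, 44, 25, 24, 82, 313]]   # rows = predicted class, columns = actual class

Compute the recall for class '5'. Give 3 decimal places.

recall = TP/(TP+FN).
5: TP=313, FN=73+76+79+72+66=366 → 313/679 = 0.4610

0.461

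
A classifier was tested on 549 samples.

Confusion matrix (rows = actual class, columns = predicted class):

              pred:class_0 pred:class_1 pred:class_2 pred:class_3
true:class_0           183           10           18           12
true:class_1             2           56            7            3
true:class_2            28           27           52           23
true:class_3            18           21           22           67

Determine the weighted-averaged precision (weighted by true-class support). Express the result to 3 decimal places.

Per-class precision (TP/(TP+FP)):
  class_0: TP=183, FP=2+28+18=48 → 183/231 = 0.7922
  class_1: TP=56, FP=10+27+21=58 → 56/114 = 0.4912
  class_2: TP=52, FP=18+7+22=47 → 52/99 = 0.5253
  class_3: TP=67, FP=12+3+23=38 → 67/105 = 0.6381
Weighted-precision = Σ (supportᵢ/N)·precisionᵢ with N=549: (223/549)·0.7922 + (68/549)·0.4912 + (130/549)·0.5253 + (128/549)·0.6381 = 0.656

0.656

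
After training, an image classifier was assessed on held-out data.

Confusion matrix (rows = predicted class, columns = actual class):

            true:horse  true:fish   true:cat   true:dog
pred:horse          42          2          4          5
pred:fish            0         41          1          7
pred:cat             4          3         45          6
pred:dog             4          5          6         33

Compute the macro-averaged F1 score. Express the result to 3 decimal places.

0.773

Per-class F1 score (2·TP/(2·TP+FP+FN)):
  horse: TP=42, FP=2+4+5=11, FN=0+4+4=8 → 84/103 = 0.8155
  fish: TP=41, FP=0+1+7=8, FN=2+3+5=10 → 82/100 = 0.8200
  cat: TP=45, FP=4+3+6=13, FN=4+1+6=11 → 90/114 = 0.7895
  dog: TP=33, FP=4+5+6=15, FN=5+7+6=18 → 66/99 = 0.6667
Macro-F1 score = mean = (0.8155 + 0.8200 + 0.7895 + 0.6667) / 4 = 0.773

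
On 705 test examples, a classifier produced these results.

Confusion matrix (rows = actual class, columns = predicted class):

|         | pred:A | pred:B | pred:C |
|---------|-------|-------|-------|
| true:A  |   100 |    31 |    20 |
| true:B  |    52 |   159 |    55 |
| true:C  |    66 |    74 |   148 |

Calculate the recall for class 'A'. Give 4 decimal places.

0.6623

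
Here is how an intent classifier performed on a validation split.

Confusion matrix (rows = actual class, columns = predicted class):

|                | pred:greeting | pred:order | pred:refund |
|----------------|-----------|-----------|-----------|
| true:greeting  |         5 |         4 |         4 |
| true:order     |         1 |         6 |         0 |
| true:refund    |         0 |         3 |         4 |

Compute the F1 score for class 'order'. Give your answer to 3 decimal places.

0.600

One-vs-rest for 'order': TP = diagonal; FP = other classes predicted 'order'; FN = 'order' predicted as other.
F1 score = 2·TP/(2·TP+FP+FN).
order: TP=6, FP=4+3=7, FN=1+0=1 → 12/20 = 0.6000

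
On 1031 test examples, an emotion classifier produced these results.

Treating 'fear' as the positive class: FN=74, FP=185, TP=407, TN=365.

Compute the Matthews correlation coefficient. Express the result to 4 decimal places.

MCC = (TP·TN − FP·FN) / √((TP+FP)(TP+FN)(TN+FP)(TN+FN))
Numerator = 407·365 − 185·74 = 134865
Denominator = √(592·481·550·439) = √68753370400 = 262208.6391
MCC = 134865 / 262208.6391 = 0.5143

0.5143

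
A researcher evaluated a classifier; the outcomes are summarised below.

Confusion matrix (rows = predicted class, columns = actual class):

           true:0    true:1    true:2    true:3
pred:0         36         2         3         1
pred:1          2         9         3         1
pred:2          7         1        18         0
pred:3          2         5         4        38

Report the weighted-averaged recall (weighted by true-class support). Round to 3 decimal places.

0.765

Per-class recall (TP/(TP+FN)):
  0: TP=36, FN=2+7+2=11 → 36/47 = 0.7660
  1: TP=9, FN=2+1+5=8 → 9/17 = 0.5294
  2: TP=18, FN=3+3+4=10 → 18/28 = 0.6429
  3: TP=38, FN=1+1+0=2 → 38/40 = 0.9500
Weighted-recall = Σ (supportᵢ/N)·recallᵢ with N=132: (47/132)·0.7660 + (17/132)·0.5294 + (28/132)·0.6429 + (40/132)·0.9500 = 0.765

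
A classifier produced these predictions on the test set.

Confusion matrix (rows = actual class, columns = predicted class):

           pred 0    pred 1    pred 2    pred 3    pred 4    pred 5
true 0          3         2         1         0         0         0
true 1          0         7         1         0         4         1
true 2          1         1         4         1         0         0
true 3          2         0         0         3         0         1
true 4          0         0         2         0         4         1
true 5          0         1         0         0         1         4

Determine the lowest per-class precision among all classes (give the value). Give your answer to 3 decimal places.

Per-class precision (TP/(TP+FP)):
  0: TP=3, FP=0+1+2+0+0=3 → 3/6 = 0.5000
  1: TP=7, FP=2+1+0+0+1=4 → 7/11 = 0.6364
  2: TP=4, FP=1+1+0+2+0=4 → 4/8 = 0.5000
  3: TP=3, FP=0+0+1+0+0=1 → 3/4 = 0.7500
  4: TP=4, FP=0+4+0+0+1=5 → 4/9 = 0.4444
  5: TP=4, FP=0+1+0+1+1=3 → 4/7 = 0.5714
Lowest is class '4' with precision = 0.444.

0.444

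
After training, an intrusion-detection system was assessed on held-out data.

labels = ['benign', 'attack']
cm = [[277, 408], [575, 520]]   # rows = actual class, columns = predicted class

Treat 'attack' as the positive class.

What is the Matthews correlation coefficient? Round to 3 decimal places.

-0.118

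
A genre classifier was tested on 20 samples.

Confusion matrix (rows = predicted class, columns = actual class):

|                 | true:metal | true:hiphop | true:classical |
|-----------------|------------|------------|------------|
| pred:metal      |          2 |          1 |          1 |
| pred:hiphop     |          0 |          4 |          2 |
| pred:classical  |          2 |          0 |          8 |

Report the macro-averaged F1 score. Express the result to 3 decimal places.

0.663

Per-class F1 score (2·TP/(2·TP+FP+FN)):
  metal: TP=2, FP=1+1=2, FN=0+2=2 → 4/8 = 0.5000
  hiphop: TP=4, FP=0+2=2, FN=1+0=1 → 8/11 = 0.7273
  classical: TP=8, FP=2+0=2, FN=1+2=3 → 16/21 = 0.7619
Macro-F1 score = mean = (0.5000 + 0.7273 + 0.7619) / 3 = 0.663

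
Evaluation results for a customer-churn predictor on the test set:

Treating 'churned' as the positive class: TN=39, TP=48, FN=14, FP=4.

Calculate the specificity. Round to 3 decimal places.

Specificity = TN/(TN+FP) = 39/(39+4) = 0.907

0.907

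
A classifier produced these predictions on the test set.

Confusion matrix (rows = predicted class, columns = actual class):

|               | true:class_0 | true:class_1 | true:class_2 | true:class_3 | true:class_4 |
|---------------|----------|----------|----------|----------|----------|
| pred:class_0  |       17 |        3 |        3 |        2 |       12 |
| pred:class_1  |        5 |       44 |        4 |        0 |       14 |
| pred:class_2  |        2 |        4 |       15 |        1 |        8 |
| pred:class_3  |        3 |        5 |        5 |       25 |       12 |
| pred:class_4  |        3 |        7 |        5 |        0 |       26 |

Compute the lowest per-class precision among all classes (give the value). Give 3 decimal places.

0.459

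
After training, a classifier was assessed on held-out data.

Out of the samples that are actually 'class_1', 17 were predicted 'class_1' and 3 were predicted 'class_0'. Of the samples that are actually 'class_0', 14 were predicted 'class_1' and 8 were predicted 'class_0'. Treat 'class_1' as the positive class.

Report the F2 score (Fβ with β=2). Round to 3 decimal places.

Fβ = (1+β²)·TP / ((1+β²)·TP + β²·FN + FP), with β²=4
= 5·17 / (5·17 + 4·3 + 14) = 0.766

0.766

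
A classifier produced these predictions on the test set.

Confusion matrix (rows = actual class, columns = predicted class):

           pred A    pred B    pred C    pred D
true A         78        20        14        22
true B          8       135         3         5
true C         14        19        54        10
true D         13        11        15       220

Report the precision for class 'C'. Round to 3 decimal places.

0.628

Treat 'C' as positive and all other classes as negative.
precision = TP/(TP+FP).
C: TP=54, FP=14+3+15=32 → 54/86 = 0.6279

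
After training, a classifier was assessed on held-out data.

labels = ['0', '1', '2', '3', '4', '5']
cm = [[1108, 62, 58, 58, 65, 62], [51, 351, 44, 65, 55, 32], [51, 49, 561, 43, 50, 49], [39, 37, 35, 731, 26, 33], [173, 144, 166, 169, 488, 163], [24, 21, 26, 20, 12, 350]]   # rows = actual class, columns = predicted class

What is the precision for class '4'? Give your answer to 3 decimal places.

0.701

One-vs-rest for '4': TP = diagonal; FP = other classes predicted '4'; FN = '4' predicted as other.
precision = TP/(TP+FP).
4: TP=488, FP=65+55+50+26+12=208 → 488/696 = 0.7011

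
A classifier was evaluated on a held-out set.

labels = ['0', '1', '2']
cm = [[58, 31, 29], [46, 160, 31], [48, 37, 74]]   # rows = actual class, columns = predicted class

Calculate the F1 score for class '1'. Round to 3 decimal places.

0.688

One-vs-rest for '1': TP = diagonal; FP = other classes predicted '1'; FN = '1' predicted as other.
F1 score = 2·TP/(2·TP+FP+FN).
1: TP=160, FP=31+37=68, FN=46+31=77 → 320/465 = 0.6882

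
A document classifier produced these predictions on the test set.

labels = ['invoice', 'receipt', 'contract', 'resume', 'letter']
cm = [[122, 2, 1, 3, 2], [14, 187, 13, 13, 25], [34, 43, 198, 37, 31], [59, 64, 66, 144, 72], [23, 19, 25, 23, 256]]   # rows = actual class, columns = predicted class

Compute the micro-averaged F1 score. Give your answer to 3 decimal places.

0.614

Micro-averaging pools counts across classes: ΣTP=907, ΣFP=569, ΣFN=569.
Micro-F1 score = 2·TP/(2·TP+FP+FN) on pooled counts = 0.614 (equals overall accuracy in single-label multiclass).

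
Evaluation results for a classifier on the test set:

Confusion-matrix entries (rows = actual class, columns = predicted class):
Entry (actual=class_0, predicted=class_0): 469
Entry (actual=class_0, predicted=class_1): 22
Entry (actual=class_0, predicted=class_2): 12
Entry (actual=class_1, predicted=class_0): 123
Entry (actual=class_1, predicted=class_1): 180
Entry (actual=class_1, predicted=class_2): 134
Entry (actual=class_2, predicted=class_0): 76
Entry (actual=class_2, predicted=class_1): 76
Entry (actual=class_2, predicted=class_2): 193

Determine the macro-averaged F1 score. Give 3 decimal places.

0.623

Per-class F1 score (2·TP/(2·TP+FP+FN)):
  class_0: TP=469, FP=123+76=199, FN=22+12=34 → 938/1171 = 0.8010
  class_1: TP=180, FP=22+76=98, FN=123+134=257 → 360/715 = 0.5035
  class_2: TP=193, FP=12+134=146, FN=76+76=152 → 386/684 = 0.5643
Macro-F1 score = mean = (0.8010 + 0.5035 + 0.5643) / 3 = 0.623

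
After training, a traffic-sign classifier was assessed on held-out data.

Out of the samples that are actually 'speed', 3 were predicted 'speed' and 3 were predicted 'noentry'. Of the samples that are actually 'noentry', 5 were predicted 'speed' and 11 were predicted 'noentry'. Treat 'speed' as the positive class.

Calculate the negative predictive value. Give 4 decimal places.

0.7857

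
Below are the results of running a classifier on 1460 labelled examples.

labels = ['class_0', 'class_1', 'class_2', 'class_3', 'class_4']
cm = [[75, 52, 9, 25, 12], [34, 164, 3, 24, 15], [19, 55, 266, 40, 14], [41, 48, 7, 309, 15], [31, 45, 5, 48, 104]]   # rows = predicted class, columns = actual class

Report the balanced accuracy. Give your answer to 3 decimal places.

Balanced accuracy = mean of per-class recall.
  class_0: recall = 75/200 = 0.3750
  class_1: recall = 164/364 = 0.4505
  class_2: recall = 266/290 = 0.9172
  class_3: recall = 309/446 = 0.6928
  class_4: recall = 104/160 = 0.6500
Mean = (0.3750 + 0.4505 + 0.9172 + 0.6928 + 0.6500) / 5 = 0.617

0.617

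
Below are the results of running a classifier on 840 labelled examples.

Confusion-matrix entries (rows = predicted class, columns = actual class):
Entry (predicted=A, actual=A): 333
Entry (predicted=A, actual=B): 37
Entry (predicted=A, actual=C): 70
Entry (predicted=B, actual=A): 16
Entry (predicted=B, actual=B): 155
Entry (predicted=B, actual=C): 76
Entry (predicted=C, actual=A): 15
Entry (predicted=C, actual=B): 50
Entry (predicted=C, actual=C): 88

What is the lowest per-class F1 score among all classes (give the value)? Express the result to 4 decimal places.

0.4548

Per-class F1 score (2·TP/(2·TP+FP+FN)):
  A: TP=333, FP=37+70=107, FN=16+15=31 → 666/804 = 0.82836
  B: TP=155, FP=16+76=92, FN=37+50=87 → 310/489 = 0.63395
  C: TP=88, FP=15+50=65, FN=70+76=146 → 176/387 = 0.45478
Lowest is class 'C' with F1 score = 0.4548.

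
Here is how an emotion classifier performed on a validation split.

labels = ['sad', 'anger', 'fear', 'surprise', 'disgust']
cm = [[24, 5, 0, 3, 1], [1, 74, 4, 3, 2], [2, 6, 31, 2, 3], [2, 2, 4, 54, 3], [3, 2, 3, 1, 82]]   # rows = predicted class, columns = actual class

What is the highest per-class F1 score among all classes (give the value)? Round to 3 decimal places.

Per-class F1 score (2·TP/(2·TP+FP+FN)):
  sad: TP=24, FP=5+0+3+1=9, FN=1+2+2+3=8 → 48/65 = 0.7385
  anger: TP=74, FP=1+4+3+2=10, FN=5+6+2+2=15 → 148/173 = 0.8555
  fear: TP=31, FP=2+6+2+3=13, FN=0+4+4+3=11 → 62/86 = 0.7209
  surprise: TP=54, FP=2+2+4+3=11, FN=3+3+2+1=9 → 108/128 = 0.8438
  disgust: TP=82, FP=3+2+3+1=9, FN=1+2+3+3=9 → 164/182 = 0.9011
Highest is class 'disgust' with F1 score = 0.901.

0.901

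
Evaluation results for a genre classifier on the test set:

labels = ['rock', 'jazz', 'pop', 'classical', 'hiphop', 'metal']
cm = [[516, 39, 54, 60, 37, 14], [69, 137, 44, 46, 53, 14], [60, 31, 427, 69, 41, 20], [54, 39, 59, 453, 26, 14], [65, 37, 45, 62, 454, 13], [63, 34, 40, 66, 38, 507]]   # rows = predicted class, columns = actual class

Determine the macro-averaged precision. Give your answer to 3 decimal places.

0.634

Per-class precision (TP/(TP+FP)):
  rock: TP=516, FP=39+54+60+37+14=204 → 516/720 = 0.7167
  jazz: TP=137, FP=69+44+46+53+14=226 → 137/363 = 0.3774
  pop: TP=427, FP=60+31+69+41+20=221 → 427/648 = 0.6590
  classical: TP=453, FP=54+39+59+26+14=192 → 453/645 = 0.7023
  hiphop: TP=454, FP=65+37+45+62+13=222 → 454/676 = 0.6716
  metal: TP=507, FP=63+34+40+66+38=241 → 507/748 = 0.6778
Macro-precision = mean = (0.7167 + 0.3774 + 0.6590 + 0.7023 + 0.6716 + 0.6778) / 6 = 0.634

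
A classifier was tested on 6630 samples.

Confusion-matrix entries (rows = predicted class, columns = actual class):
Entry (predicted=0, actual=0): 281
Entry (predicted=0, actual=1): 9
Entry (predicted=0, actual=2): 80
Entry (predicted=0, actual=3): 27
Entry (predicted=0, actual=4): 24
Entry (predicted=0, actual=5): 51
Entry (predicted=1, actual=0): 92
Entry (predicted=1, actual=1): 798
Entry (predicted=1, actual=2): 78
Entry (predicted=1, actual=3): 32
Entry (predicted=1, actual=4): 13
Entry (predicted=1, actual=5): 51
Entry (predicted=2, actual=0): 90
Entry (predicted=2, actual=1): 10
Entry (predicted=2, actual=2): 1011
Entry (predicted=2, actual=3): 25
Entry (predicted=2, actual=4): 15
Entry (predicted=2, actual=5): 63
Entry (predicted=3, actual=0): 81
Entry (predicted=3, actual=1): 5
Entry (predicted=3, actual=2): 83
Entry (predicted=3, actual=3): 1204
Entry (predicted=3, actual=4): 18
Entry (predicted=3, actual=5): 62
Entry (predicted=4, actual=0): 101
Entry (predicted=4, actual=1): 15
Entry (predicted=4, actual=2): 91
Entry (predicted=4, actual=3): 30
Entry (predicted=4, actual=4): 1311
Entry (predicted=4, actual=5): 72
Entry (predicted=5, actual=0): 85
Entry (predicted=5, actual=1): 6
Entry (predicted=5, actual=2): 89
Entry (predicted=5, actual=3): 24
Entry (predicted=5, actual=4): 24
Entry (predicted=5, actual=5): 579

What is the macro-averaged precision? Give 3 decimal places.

0.756

Per-class precision (TP/(TP+FP)):
  0: TP=281, FP=9+80+27+24+51=191 → 281/472 = 0.5953
  1: TP=798, FP=92+78+32+13+51=266 → 798/1064 = 0.7500
  2: TP=1011, FP=90+10+25+15+63=203 → 1011/1214 = 0.8328
  3: TP=1204, FP=81+5+83+18+62=249 → 1204/1453 = 0.8286
  4: TP=1311, FP=101+15+91+30+72=309 → 1311/1620 = 0.8093
  5: TP=579, FP=85+6+89+24+24=228 → 579/807 = 0.7175
Macro-precision = mean = (0.5953 + 0.7500 + 0.8328 + 0.8286 + 0.8093 + 0.7175) / 6 = 0.756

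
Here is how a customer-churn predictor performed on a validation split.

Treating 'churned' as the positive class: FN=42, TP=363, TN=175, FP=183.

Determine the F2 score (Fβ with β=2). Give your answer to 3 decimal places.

Fβ = (1+β²)·TP / ((1+β²)·TP + β²·FN + FP), with β²=4
= 5·363 / (5·363 + 4·42 + 183) = 0.838

0.838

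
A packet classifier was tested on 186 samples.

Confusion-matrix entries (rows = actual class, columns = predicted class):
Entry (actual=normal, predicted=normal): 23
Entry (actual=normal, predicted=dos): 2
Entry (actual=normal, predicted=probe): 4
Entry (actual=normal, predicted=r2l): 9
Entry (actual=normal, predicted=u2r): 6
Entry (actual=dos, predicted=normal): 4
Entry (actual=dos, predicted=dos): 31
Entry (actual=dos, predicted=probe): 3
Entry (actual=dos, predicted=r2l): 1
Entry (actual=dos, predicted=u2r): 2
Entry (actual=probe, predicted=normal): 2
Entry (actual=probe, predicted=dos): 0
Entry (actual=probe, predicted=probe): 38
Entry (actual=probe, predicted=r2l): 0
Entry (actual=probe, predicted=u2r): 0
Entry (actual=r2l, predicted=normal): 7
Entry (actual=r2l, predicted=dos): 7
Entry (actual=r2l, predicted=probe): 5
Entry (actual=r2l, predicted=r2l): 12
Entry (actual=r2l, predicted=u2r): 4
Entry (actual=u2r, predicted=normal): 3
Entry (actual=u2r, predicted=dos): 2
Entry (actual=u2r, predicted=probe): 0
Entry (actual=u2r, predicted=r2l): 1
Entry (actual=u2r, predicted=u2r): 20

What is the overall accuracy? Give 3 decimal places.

0.667

Accuracy = trace / total = (23+31+38+12+20=124) / 186 = 124/186 = 0.667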